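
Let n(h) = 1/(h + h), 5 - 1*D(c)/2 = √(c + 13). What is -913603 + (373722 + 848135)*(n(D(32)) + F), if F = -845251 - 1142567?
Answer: -38861285247921/16 - 3665571*√5/80 ≈ -2.4288e+12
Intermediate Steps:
F = -1987818
D(c) = 10 - 2*√(13 + c) (D(c) = 10 - 2*√(c + 13) = 10 - 2*√(13 + c))
n(h) = 1/(2*h)
-913603 + (373722 + 848135)*(n(D(32)) + F) = -913603 + (373722 + 848135)*(1/(2*(10 - 2*√(13 + 32))) - 1987818) = -913603 + 1221857*(1/(2*(10 - 6*√5)) - 1987818) = -913603 + 1221857*(-1987818 + 1/(2*(10 - 6*√5))) = -913603 + (-2428829338026 + 1221857/(2*(10 - 6*√5))) = -2428830251629 + 1221857/(2*(10 - 6*√5))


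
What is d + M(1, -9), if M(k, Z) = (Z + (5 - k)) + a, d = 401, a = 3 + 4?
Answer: 403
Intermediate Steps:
a = 7
M(k, Z) = 12 + Z - k (M(k, Z) = (Z + (5 - k)) + 7 = (5 + Z - k) + 7 = 12 + Z - k)
d + M(1, -9) = 401 + (12 - 9 - 1*1) = 401 + (12 - 9 - 1) = 401 + 2 = 403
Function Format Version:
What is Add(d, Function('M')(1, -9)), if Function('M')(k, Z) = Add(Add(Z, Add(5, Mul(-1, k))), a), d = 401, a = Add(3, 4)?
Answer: 403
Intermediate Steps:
a = 7
Function('M')(k, Z) = Add(12, Z, Mul(-1, k)) (Function('M')(k, Z) = Add(Add(Z, Add(5, Mul(-1, k))), 7) = Add(Add(5, Z, Mul(-1, k)), 7) = Add(12, Z, Mul(-1, k)))
Add(d, Function('M')(1, -9)) = Add(401, Add(12, -9, Mul(-1, 1))) = Add(401, Add(12, -9, -1)) = Add(401, 2) = 403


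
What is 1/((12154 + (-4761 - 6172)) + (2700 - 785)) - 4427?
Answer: -13883071/3136 ≈ -4427.0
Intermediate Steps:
1/((12154 + (-4761 - 6172)) + (2700 - 785)) - 4427 = 1/((12154 - 10933) + 1915) - 4427 = 1/(1221 + 1915) - 4427 = 1/3136 - 4427 = -13883071/3136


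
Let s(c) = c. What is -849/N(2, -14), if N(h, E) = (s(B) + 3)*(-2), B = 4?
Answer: 849/14 ≈ 60.643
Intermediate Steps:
N(h, E) = -14 (N(h, E) = (4 + 3)*(-2) = 7*(-2) = -14)
-849/N(2, -14) = -849/(-14) = -849*(-1/14) = 849/14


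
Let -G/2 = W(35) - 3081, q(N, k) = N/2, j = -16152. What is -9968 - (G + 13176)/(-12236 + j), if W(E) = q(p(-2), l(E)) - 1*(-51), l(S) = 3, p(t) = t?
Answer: -141476173/14194 ≈ -9967.3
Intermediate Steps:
q(N, k) = N/2 (q(N, k) = N*(½) = N/2)
W(E) = 50 (W(E) = (½)*(-2) - 1*(-51) = -1 + 51 = 50)
G = 6062 (G = -2*(50 - 3081) = -2*(-3031) = 6062)
-9968 - (G + 13176)/(-12236 + j) = -9968 - (6062 + 13176)/(-12236 - 16152) = -9968 - 19238/(-28388) = -9968 - 19238*(-1)/28388 = -9968 - 1*(-9619/14194) = -9968 + 9619/14194 = -141476173/14194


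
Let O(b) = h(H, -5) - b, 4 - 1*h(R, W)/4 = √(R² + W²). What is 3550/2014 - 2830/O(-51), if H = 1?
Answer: -183707695/4101511 - 11320*√26/4073 ≈ -58.962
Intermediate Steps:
h(R, W) = 16 - 4*√(R² + W²)
O(b) = 16 - b - 4*√26 (O(b) = (16 - 4*√(1² + (-5)²)) - b = (16 - 4*√(1 + 25)) - b = (16 - 4*√26) - b = 16 - b - 4*√26)
3550/2014 - 2830/O(-51) = 3550/2014 - 2830/(16 - 1*(-51) - 4*√26) = 3550*(1/2014) - 2830/(16 + 51 - 4*√26) = 1775/1007 - 2830/(67 - 4*√26)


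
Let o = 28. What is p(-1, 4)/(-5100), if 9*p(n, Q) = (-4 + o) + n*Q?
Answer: -1/2295 ≈ -0.00043573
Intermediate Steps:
p(n, Q) = 8/3 + Q*n/9 (p(n, Q) = ((-4 + 28) + n*Q)/9 = (24 + Q*n)/9 = 8/3 + Q*n/9)
p(-1, 4)/(-5100) = (8/3 + (⅑)*4*(-1))/(-5100) = (8/3 - 4/9)*(-1/5100) = (20/9)*(-1/5100) = -1/2295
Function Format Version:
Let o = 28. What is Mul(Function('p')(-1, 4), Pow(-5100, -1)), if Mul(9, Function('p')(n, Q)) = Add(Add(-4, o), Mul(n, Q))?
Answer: Rational(-1, 2295) ≈ -0.00043573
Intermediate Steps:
Function('p')(n, Q) = Add(Rational(8, 3), Mul(Rational(1, 9), Q, n)) (Function('p')(n, Q) = Mul(Rational(1, 9), Add(Add(-4, 28), Mul(n, Q))) = Mul(Rational(1, 9), Add(24, Mul(Q, n))) = Add(Rational(8, 3), Mul(Rational(1, 9), Q, n)))
Mul(Function('p')(-1, 4), Pow(-5100, -1)) = Mul(Add(Rational(8, 3), Mul(Rational(1, 9), 4, -1)), Pow(-5100, -1)) = Mul(Add(Rational(8, 3), Rational(-4, 9)), Rational(-1, 5100)) = Mul(Rational(20, 9), Rational(-1, 5100)) = Rational(-1, 2295)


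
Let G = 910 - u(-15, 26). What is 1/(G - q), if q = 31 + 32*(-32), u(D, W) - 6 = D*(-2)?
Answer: 1/1867 ≈ 0.00053562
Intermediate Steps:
u(D, W) = 6 - 2*D (u(D, W) = 6 + D*(-2) = 6 - 2*D)
G = 874 (G = 910 - (6 - 2*(-15)) = 910 - (6 + 30) = 910 - 1*36 = 910 - 36 = 874)
q = -993 (q = 31 - 1024 = -993)
1/(G - q) = 1/(874 - 1*(-993)) = 1/(874 + 993) = 1/1867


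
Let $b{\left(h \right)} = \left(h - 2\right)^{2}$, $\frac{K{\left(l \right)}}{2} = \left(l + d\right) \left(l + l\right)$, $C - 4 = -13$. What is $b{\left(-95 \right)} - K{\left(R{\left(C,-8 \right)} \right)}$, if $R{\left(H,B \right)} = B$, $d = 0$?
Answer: $9153$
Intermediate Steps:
$C = -9$ ($C = 4 - 13 = -9$)
$K{\left(l \right)} = 4 l^{2}$ ($K{\left(l \right)} = 2 \left(l + 0\right) \left(l + l\right) = 2 l 2 l = 2 \cdot 2 l^{2} = 4 l^{2}$)
$b{\left(h \right)} = \left(-2 + h\right)^{2}$
$b{\left(-95 \right)} - K{\left(R{\left(C,-8 \right)} \right)} = \left(-2 - 95\right)^{2} - 4 \left(-8\right)^{2} = \left(-97\right)^{2} - 4 \cdot 64 = 9409 - 256 = 9153$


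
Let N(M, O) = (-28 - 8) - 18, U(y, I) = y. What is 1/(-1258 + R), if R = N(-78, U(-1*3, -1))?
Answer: -1/1312 ≈ -0.00076220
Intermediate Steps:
N(M, O) = -54 (N(M, O) = -36 - 18 = -54)
R = -54
1/(-1258 + R) = 1/(-1258 - 54) = 1/(-1312) = -1/1312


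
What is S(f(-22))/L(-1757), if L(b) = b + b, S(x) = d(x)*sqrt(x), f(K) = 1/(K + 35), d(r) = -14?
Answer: sqrt(13)/3263 ≈ 0.0011050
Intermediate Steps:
f(K) = 1/(35 + K)
S(x) = -14*sqrt(x)
L(b) = 2*b
S(f(-22))/L(-1757) = (-14/sqrt(35 - 22))/((2*(-1757))) = -14*sqrt(13)/13/(-3514) = -14*sqrt(13)/13*(-1/3514) = sqrt(13)/3263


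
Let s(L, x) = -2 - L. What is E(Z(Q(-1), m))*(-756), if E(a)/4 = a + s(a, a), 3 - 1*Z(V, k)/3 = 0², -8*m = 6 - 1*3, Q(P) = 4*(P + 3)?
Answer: 6048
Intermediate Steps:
Q(P) = 12 + 4*P (Q(P) = 4*(3 + P) = 12 + 4*P)
m = -3/8 (m = -(6 - 1*3)/8 = -(6 - 3)/8 = -⅛*3 = -3/8 ≈ -0.37500)
Z(V, k) = 9 (Z(V, k) = 9 - 3*0² = 9 - 3*0 = 9 + 0 = 9)
E(a) = -8 (E(a) = 4*(a + (-2 - a)) = 4*(-2) = -8)
E(Z(Q(-1), m))*(-756) = -8*(-756) = 6048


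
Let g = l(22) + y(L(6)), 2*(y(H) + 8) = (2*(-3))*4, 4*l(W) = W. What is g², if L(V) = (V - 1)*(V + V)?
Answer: 841/4 ≈ 210.25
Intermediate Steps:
l(W) = W/4
L(V) = 2*V*(-1 + V) (L(V) = (-1 + V)*(2*V) = 2*V*(-1 + V))
y(H) = -20 (y(H) = -8 + ((2*(-3))*4)/2 = -8 + (-6*4)/2 = -8 + (½)*(-24) = -8 - 12 = -20)
g = -29/2 (g = (¼)*22 - 20 = 11/2 - 20 = -29/2 ≈ -14.500)
g² = (-29/2)² = 841/4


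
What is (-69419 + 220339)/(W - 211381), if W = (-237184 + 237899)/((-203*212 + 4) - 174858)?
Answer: -6576791760/9211561361 ≈ -0.71397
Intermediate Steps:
W = -143/43578 (W = 715/((-43036 + 4) - 174858) = 715/(-43032 - 174858) = 715/(-217890) = 715*(-1/217890) = -143/43578 ≈ -0.0032815)
(-69419 + 220339)/(W - 211381) = (-69419 + 220339)/(-143/43578 - 211381) = 150920/(-9211561361/43578) = 150920*(-43578/9211561361) = -6576791760/9211561361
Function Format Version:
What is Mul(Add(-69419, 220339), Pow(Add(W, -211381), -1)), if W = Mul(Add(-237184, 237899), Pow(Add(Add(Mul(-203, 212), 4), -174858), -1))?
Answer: Rational(-6576791760, 9211561361) ≈ -0.71397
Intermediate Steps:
W = Rational(-143, 43578) (W = Mul(715, Pow(Add(Add(-43036, 4), -174858), -1)) = Mul(715, Pow(Add(-43032, -174858), -1)) = Mul(715, Pow(-217890, -1)) = Mul(715, Rational(-1, 217890)) = Rational(-143, 43578) ≈ -0.0032815)
Mul(Add(-69419, 220339), Pow(Add(W, -211381), -1)) = Mul(Add(-69419, 220339), Pow(Add(Rational(-143, 43578), -211381), -1)) = Mul(150920, Pow(Rational(-9211561361, 43578), -1)) = Mul(150920, Rational(-43578, 9211561361)) = Rational(-6576791760, 9211561361)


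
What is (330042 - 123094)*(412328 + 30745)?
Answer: 91693071204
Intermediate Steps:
(330042 - 123094)*(412328 + 30745) = 206948*443073 = 91693071204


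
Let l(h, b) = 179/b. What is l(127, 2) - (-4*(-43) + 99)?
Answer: -363/2 ≈ -181.50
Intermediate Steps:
l(127, 2) - (-4*(-43) + 99) = 179/2 - (-4*(-43) + 99) = 179*(½) - (172 + 99) = 179/2 - 1*271 = 179/2 - 271 = -363/2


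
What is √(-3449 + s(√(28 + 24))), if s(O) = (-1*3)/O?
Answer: √(-2331524 - 78*√13)/26 ≈ 58.732*I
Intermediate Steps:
s(O) = -3/O
√(-3449 + s(√(28 + 24))) = √(-3449 - 3/√(28 + 24)) = √(-3449 - 3*√13/26)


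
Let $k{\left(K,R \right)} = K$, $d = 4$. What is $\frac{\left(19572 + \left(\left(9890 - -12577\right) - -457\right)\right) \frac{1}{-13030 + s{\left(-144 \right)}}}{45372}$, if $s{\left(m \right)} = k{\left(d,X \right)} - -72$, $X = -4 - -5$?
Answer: $- \frac{5312}{73468611} \approx -7.2303 \cdot 10^{-5}$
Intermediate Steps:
$X = 1$ ($X = -4 + 5 = 1$)
$s{\left(m \right)} = 76$ ($s{\left(m \right)} = 4 - -72 = 4 + 72 = 76$)
$\frac{\left(19572 + \left(\left(9890 - -12577\right) - -457\right)\right) \frac{1}{-13030 + s{\left(-144 \right)}}}{45372} = \frac{\left(19572 + \left(\left(9890 - -12577\right) - -457\right)\right) \frac{1}{-13030 + 76}}{45372} = \frac{19572 + \left(\left(9890 + 12577\right) + 457\right)}{-12954} \cdot \frac{1}{45372} = \left(19572 + \left(22467 + 457\right)\right) \left(- \frac{1}{12954}\right) \frac{1}{45372} = \left(19572 + 22924\right) \left(- \frac{1}{12954}\right) \frac{1}{45372} = 42496 \left(- \frac{1}{12954}\right) \frac{1}{45372} = \left(- \frac{21248}{6477}\right) \frac{1}{45372} = - \frac{5312}{73468611}$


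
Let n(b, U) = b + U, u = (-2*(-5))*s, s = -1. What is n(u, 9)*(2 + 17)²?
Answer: -361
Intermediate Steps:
u = -10 (u = -2*(-5)*(-1) = 10*(-1) = -10)
n(b, U) = U + b
n(u, 9)*(2 + 17)² = (9 - 10)*(2 + 17)² = -1*19² = -1*361 = -361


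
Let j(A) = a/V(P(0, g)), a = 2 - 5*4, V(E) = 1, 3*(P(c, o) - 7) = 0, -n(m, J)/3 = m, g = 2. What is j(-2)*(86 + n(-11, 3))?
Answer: -2142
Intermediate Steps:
n(m, J) = -3*m
P(c, o) = 7 (P(c, o) = 7 + (⅓)*0 = 7 + 0 = 7)
a = -18 (a = 2 - 20 = -18)
j(A) = -18 (j(A) = -18/1 = -18*1 = -18)
j(-2)*(86 + n(-11, 3)) = -18*(86 - 3*(-11)) = -18*(86 + 33) = -18*119 = -2142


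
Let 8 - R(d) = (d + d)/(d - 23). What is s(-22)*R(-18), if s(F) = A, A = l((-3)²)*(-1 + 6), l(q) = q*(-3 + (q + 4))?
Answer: 131400/41 ≈ 3204.9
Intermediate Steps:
R(d) = 8 - 2*d/(-23 + d) (R(d) = 8 - (d + d)/(d - 23) = 8 - 2*d/(-23 + d))
l(q) = q*(1 + q) (l(q) = q*(-3 + (4 + q)) = q*(1 + q))
A = 450 (A = ((-3)²*(1 + (-3)²))*(-1 + 6) = (9*(1 + 9))*5 = (9*10)*5 = 90*5 = 450)
s(F) = 450
s(-22)*R(-18) = 450*(2*(-92 + 3*(-18))/(-23 - 18)) = 450*(2*(-92 - 54)/(-41)) = 450*(2*(-1/41)*(-146)) = 450*(292/41) = 131400/41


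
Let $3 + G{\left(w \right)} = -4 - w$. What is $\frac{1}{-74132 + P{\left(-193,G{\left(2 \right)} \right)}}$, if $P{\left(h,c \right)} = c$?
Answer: $- \frac{1}{74141} \approx -1.3488 \cdot 10^{-5}$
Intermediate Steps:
$G{\left(w \right)} = -7 - w$ ($G{\left(w \right)} = -3 - \left(4 + w\right) = -7 - w$)
$\frac{1}{-74132 + P{\left(-193,G{\left(2 \right)} \right)}} = \frac{1}{-74132 - 9} = \frac{1}{-74141} = - \frac{1}{74141}$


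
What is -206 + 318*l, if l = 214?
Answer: 67846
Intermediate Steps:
-206 + 318*l = -206 + 318*214 = -206 + 68052 = 67846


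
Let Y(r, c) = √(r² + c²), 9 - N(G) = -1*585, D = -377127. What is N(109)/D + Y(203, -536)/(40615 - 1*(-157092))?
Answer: -66/41903 + √328505/197707 ≈ 0.0013239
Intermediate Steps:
N(G) = 594 (N(G) = 9 - (-1)*585 = 9 - 1*(-585) = 9 + 585 = 594)
Y(r, c) = √(c² + r²)
N(109)/D + Y(203, -536)/(40615 - 1*(-157092)) = 594/(-377127) + √((-536)² + 203²)/(40615 - 1*(-157092)) = 594*(-1/377127) + √(287296 + 41209)/(40615 + 157092) = -66/41903 + √328505/197707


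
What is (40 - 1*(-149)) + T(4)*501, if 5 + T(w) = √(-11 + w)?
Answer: -2316 + 501*I*√7 ≈ -2316.0 + 1325.5*I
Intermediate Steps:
T(w) = -5 + √(-11 + w)
(40 - 1*(-149)) + T(4)*501 = (40 - 1*(-149)) + (-5 + √(-11 + 4))*501 = (40 + 149) + (-5 + √(-7))*501 = 189 + (-5 + I*√7)*501 = 189 + (-2505 + 501*I*√7) = -2316 + 501*I*√7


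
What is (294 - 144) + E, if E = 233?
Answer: 383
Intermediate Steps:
(294 - 144) + E = (294 - 144) + 233 = 150 + 233 = 383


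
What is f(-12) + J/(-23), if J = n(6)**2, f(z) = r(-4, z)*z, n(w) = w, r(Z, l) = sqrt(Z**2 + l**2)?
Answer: -36/23 - 48*sqrt(10) ≈ -153.35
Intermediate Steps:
f(z) = z*sqrt(16 + z**2) (f(z) = sqrt((-4)**2 + z**2)*z = sqrt(16 + z**2)*z = z*sqrt(16 + z**2))
J = 36 (J = 6**2 = 36)
f(-12) + J/(-23) = -12*sqrt(16 + (-12)**2) + 36/(-23) = -12*sqrt(16 + 144) + 36*(-1/23) = -48*sqrt(10) - 36/23 = -36/23 - 48*sqrt(10)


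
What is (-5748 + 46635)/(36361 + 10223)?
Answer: 4543/5176 ≈ 0.87770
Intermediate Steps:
(-5748 + 46635)/(36361 + 10223) = 40887/46584 = 40887*(1/46584) = 4543/5176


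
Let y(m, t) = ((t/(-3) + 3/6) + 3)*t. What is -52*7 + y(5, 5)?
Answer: -2129/6 ≈ -354.83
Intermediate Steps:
y(m, t) = t*(7/2 - t/3) (y(m, t) = ((t*(-1/3) + 3*(1/6)) + 3)*t = ((-t/3 + 1/2) + 3)*t = ((1/2 - t/3) + 3)*t = (7/2 - t/3)*t = t*(7/2 - t/3))
-52*7 + y(5, 5) = -52*7 + (1/6)*5*(21 - 2*5) = -13*28 + (1/6)*5*(21 - 10) = -364 + (1/6)*5*11 = -364 + 55/6 = -2129/6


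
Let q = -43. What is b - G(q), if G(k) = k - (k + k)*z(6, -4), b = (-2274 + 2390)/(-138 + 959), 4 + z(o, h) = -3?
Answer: 529661/821 ≈ 645.14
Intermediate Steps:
z(o, h) = -7 (z(o, h) = -4 - 3 = -7)
b = 116/821 ≈ 0.14129
G(k) = 15*k (G(k) = k - (k + k)*(-7) = k - 2*k*(-7) = k - (-14)*k = k + 14*k = 15*k)
b - G(q) = 116/821 - 15*(-43) = 116/821 - 1*(-645) = 116/821 + 645 = 529661/821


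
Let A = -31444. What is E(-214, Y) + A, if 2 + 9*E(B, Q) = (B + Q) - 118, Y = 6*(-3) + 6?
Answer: -283342/9 ≈ -31482.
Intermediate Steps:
Y = -12 (Y = -18 + 6 = -12)
E(B, Q) = -40/3 + B/9 + Q/9 (E(B, Q) = -2/9 + ((B + Q) - 118)/9 = -2/9 + (-118 + B + Q)/9 = -2/9 + (-118/9 + B/9 + Q/9) = -40/3 + B/9 + Q/9)
E(-214, Y) + A = (-40/3 + (⅑)*(-214) + (⅑)*(-12)) - 31444 = (-40/3 - 214/9 - 4/3) - 31444 = -346/9 - 31444 = -283342/9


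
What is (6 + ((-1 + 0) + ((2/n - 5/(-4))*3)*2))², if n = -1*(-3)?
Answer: 1089/4 ≈ 272.25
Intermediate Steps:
n = 3
(6 + ((-1 + 0) + ((2/n - 5/(-4))*3)*2))² = (6 + ((-1 + 0) + ((2/3 - 5/(-4))*3)*2))² = (6 + (-1 + ((2*(⅓) - 5*(-¼))*3)*2))² = (6 + (-1 + ((⅔ + 5/4)*3)*2))² = (6 + (-1 + ((23/12)*3)*2))² = (6 + (-1 + (23/4)*2))² = (6 + (-1 + 23/2))² = (6 + 21/2)² = (33/2)² = 1089/4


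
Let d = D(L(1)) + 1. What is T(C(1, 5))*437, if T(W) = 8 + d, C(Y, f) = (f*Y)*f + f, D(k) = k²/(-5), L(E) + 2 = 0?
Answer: 17917/5 ≈ 3583.4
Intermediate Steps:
L(E) = -2 (L(E) = -2 + 0 = -2)
D(k) = -k²/5
d = ⅕ (d = -⅕*(-2)² + 1 = -⅕*4 + 1 = -⅘ + 1 = ⅕ ≈ 0.20000)
C(Y, f) = f + Y*f² (C(Y, f) = (Y*f)*f + f = Y*f² + f = f + Y*f²)
T(W) = 41/5 (T(W) = 8 + ⅕ = 41/5)
T(C(1, 5))*437 = (41/5)*437 = 17917/5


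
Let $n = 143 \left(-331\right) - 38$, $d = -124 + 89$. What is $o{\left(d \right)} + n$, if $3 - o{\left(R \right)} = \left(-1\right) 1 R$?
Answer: $-47403$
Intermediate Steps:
$d = -35$
$n = -47371$ ($n = -47333 - 38 = -47371$)
$o{\left(R \right)} = 3 + R$ ($o{\left(R \right)} = 3 - \left(-1\right) 1 R = 3 - - R = 3 + R$)
$o{\left(d \right)} + n = \left(3 - 35\right) - 47371 = -32 - 47371 = -47403$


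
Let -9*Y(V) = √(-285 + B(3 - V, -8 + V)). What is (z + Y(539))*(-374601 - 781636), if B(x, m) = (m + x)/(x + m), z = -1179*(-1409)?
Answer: -1920753623007 + 2312474*I*√71/9 ≈ -1.9208e+12 + 2.165e+6*I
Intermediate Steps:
z = 1661211
B(x, m) = 1 (B(x, m) = (m + x)/(m + x) = 1)
Y(V) = -2*I*√71/9 (Y(V) = -√(-285 + 1)/9 = -2*I*√71/9)
(z + Y(539))*(-374601 - 781636) = (1661211 - 2*I*√71/9)*(-374601 - 781636) = (1661211 - 2*I*√71/9)*(-1156237) = -1920753623007 + 2312474*I*√71/9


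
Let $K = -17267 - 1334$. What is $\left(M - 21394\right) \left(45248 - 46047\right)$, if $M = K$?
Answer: $31956005$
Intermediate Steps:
$K = -18601$ ($K = -17267 - 1334 = -18601$)
$M = -18601$
$\left(M - 21394\right) \left(45248 - 46047\right) = \left(-18601 - 21394\right) \left(45248 - 46047\right) = \left(-39995\right) \left(-799\right) = 31956005$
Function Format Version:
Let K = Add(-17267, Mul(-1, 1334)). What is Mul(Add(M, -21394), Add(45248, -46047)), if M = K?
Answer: 31956005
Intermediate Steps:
K = -18601 (K = Add(-17267, -1334) = -18601)
M = -18601
Mul(Add(M, -21394), Add(45248, -46047)) = Mul(Add(-18601, -21394), Add(45248, -46047)) = Mul(-39995, -799) = 31956005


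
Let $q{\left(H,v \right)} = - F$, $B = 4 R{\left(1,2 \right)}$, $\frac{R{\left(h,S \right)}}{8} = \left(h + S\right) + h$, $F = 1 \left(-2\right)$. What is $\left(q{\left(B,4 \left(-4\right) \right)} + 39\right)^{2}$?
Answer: $1681$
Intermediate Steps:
$F = -2$
$R{\left(h,S \right)} = 8 S + 16 h$ ($R{\left(h,S \right)} = 8 \left(\left(h + S\right) + h\right) = 8 \left(\left(S + h\right) + h\right) = 8 \left(S + 2 h\right) = 8 S + 16 h$)
$B = 128$ ($B = 4 \left(8 \cdot 2 + 16 \cdot 1\right) = 4 \left(16 + 16\right) = 4 \cdot 32 = 128$)
$q{\left(H,v \right)} = 2$ ($q{\left(H,v \right)} = \left(-1\right) \left(-2\right) = 2$)
$\left(q{\left(B,4 \left(-4\right) \right)} + 39\right)^{2} = \left(2 + 39\right)^{2} = 41^{2} = 1681$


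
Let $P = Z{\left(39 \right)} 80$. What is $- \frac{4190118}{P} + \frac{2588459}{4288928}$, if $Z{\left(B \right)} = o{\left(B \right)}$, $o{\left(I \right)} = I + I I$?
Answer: $- \frac{91917055887}{2787803200} \approx -32.971$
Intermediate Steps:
$o{\left(I \right)} = I + I^{2}$
$Z{\left(B \right)} = B \left(1 + B\right)$
$P = 124800$ ($P = 39 \left(1 + 39\right) 80 = 39 \cdot 40 \cdot 80 = 1560 \cdot 80 = 124800$)
$- \frac{4190118}{P} + \frac{2588459}{4288928} = - \frac{4190118}{124800} + \frac{2588459}{4288928} = \left(-4190118\right) \frac{1}{124800} + 2588459 \cdot \frac{1}{4288928} = - \frac{698353}{20800} + \frac{2588459}{4288928} = - \frac{91917055887}{2787803200}$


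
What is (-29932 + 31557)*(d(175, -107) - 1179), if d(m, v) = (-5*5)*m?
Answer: -9025250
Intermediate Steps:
d(m, v) = -25*m
(-29932 + 31557)*(d(175, -107) - 1179) = (-29932 + 31557)*(-25*175 - 1179) = 1625*(-4375 - 1179) = 1625*(-5554) = -9025250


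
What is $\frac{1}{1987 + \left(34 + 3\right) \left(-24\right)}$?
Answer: $\frac{1}{1099} \approx 0.00090992$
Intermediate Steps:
$\frac{1}{1987 + \left(34 + 3\right) \left(-24\right)} = \frac{1}{1987 + 37 \left(-24\right)} = \frac{1}{1987 - 888} = \frac{1}{1099}$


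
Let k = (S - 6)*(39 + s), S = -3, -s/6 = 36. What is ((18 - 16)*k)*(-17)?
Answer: -54162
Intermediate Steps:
s = -216 (s = -6*36 = -216)
k = 1593 (k = (-3 - 6)*(39 - 216) = -9*(-177) = 1593)
((18 - 16)*k)*(-17) = ((18 - 16)*1593)*(-17) = (2*1593)*(-17) = 3186*(-17) = -54162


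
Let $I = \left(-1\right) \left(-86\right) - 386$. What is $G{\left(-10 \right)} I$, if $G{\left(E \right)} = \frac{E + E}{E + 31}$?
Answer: $\frac{2000}{7} \approx 285.71$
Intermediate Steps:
$G{\left(E \right)} = \frac{2 E}{31 + E}$
$I = -300$ ($I = 86 - 386 = -300$)
$G{\left(-10 \right)} I = 2 \left(-10\right) \frac{1}{31 - 10} \left(-300\right) = 2 \left(-10\right) \frac{1}{21} \left(-300\right) = \left(- \frac{20}{21}\right) \left(-300\right) = \frac{2000}{7}$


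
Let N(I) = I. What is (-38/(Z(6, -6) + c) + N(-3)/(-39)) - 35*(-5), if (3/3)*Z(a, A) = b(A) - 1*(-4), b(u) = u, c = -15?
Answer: 39186/221 ≈ 177.31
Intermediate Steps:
Z(a, A) = 4 + A (Z(a, A) = A - 1*(-4) = A + 4 = 4 + A)
(-38/(Z(6, -6) + c) + N(-3)/(-39)) - 35*(-5) = (-38/((4 - 6) - 15) - 3/(-39)) - 35*(-5) = (-38/(-2 - 15) - 3*(-1/39)) + 175 = (-38/(-17) + 1/13) + 175 = (-38*(-1/17) + 1/13) + 175 = (38/17 + 1/13) + 175 = 511/221 + 175 = 39186/221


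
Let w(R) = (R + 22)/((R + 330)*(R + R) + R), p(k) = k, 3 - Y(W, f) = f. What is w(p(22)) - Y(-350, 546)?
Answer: 382817/705 ≈ 543.00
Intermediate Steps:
Y(W, f) = 3 - f
w(R) = (22 + R)/(R + 2*R*(330 + R)) (w(R) = (22 + R)/((330 + R)*(2*R) + R) = (22 + R)/(2*R*(330 + R) + R) = (22 + R)/(R + 2*R*(330 + R)))
w(p(22)) - Y(-350, 546) = (22 + 22)/(22*(661 + 2*22)) - (3 - 1*546) = (1/22)*44/(661 + 44) - (3 - 546) = (1/22)*44/705 - 1*(-543) = (1/22)*(1/705)*44 + 543 = 2/705 + 543 = 382817/705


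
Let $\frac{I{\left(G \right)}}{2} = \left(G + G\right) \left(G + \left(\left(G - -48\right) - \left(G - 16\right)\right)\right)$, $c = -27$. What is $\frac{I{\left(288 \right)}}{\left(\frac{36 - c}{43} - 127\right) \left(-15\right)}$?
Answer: $\frac{2906112}{13495} \approx 215.35$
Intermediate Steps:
$I{\left(G \right)} = 4 G \left(64 + G\right)$ ($I{\left(G \right)} = 2 \left(G + G\right) \left(G + \left(\left(G - -48\right) - \left(G - 16\right)\right)\right) = 2 \cdot 2 G \left(G + \left(\left(G + 48\right) - \left(-16 + G\right)\right)\right) = 2 \cdot 2 G \left(G + \left(\left(48 + G\right) - \left(-16 + G\right)\right)\right) = 2 \cdot 2 G \left(G + 64\right) = 2 \cdot 2 G \left(64 + G\right) = 4 G \left(64 + G\right)$)
$\frac{I{\left(288 \right)}}{\left(\frac{36 - c}{43} - 127\right) \left(-15\right)} = \frac{4 \cdot 288 \left(64 + 288\right)}{\left(\frac{36 - -27}{43} - 127\right) \left(-15\right)} = \frac{4 \cdot 288 \cdot 352}{\left(\left(36 + 27\right) \frac{1}{43} - 127\right) \left(-15\right)} = \frac{405504}{\left(63 \cdot \frac{1}{43} - 127\right) \left(-15\right)} = \frac{405504}{\left(\frac{63}{43} - 127\right) \left(-15\right)} = \frac{405504}{\left(- \frac{5398}{43}\right) \left(-15\right)} = \frac{405504}{\frac{80970}{43}} = 405504 \cdot \frac{43}{80970} = \frac{2906112}{13495}$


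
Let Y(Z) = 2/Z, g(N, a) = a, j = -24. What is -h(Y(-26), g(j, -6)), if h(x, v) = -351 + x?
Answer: 4564/13 ≈ 351.08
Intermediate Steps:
-h(Y(-26), g(j, -6)) = -(-351 + 2/(-26)) = -(-351 + 2*(-1/26)) = -(-351 - 1/13) = -1*(-4564/13) = 4564/13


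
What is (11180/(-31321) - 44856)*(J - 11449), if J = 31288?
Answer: -27872722821084/31321 ≈ -8.8991e+8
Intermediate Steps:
(11180/(-31321) - 44856)*(J - 11449) = (11180/(-31321) - 44856)*(31288 - 11449) = (11180*(-1/31321) - 44856)*19839 = (-11180/31321 - 44856)*19839 = -1404945956/31321*19839 = -27872722821084/31321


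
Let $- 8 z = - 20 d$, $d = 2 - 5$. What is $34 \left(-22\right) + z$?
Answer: $- \frac{1511}{2} \approx -755.5$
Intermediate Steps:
$d = -3$ ($d = 2 - 5 = -3$)
$z = - \frac{15}{2}$ ($z = - \frac{\left(-20\right) \left(-3\right)}{8} = \left(- \frac{1}{8}\right) 60 = - \frac{15}{2} \approx -7.5$)
$34 \left(-22\right) + z = 34 \left(-22\right) - \frac{15}{2} = -748 - \frac{15}{2} = - \frac{1511}{2}$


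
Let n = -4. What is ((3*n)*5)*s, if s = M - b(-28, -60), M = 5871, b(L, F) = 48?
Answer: -349380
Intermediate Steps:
s = 5823 (s = 5871 - 1*48 = 5871 - 48 = 5823)
((3*n)*5)*s = ((3*(-4))*5)*5823 = -12*5*5823 = -60*5823 = -349380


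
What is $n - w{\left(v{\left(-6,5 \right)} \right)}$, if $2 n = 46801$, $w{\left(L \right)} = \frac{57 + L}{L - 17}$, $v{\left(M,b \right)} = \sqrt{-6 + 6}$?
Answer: $\frac{795731}{34} \approx 23404.0$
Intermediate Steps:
$v{\left(M,b \right)} = 0$ ($v{\left(M,b \right)} = \sqrt{0} = 0$)
$w{\left(L \right)} = \frac{57 + L}{-17 + L}$
$n = \frac{46801}{2}$ ($n = \frac{1}{2} \cdot 46801 = \frac{46801}{2} \approx 23401.0$)
$n - w{\left(v{\left(-6,5 \right)} \right)} = \frac{46801}{2} - \frac{57 + 0}{-17 + 0} = \frac{46801}{2} - \frac{1}{-17} \cdot 57 = \frac{46801}{2} - \left(- \frac{1}{17}\right) 57 = \frac{46801}{2} - - \frac{57}{17} = \frac{46801}{2} + \frac{57}{17} = \frac{795731}{34}$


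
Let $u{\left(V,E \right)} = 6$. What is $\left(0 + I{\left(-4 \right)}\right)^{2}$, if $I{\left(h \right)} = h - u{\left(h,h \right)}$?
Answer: $100$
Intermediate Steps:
$I{\left(h \right)} = -6 + h$ ($I{\left(h \right)} = h - 6 = -6 + h$)
$\left(0 + I{\left(-4 \right)}\right)^{2} = \left(0 - 10\right)^{2} = \left(-10\right)^{2} = 100$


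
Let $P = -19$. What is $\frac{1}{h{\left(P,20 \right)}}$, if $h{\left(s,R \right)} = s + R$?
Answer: $1$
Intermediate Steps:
$h{\left(s,R \right)} = R + s$
$\frac{1}{h{\left(P,20 \right)}} = \frac{1}{20 - 19} = 1^{-1} = 1$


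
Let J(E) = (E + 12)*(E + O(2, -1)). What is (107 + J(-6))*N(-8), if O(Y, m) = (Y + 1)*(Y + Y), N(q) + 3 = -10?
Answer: -1859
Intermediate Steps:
N(q) = -13 (N(q) = -3 - 10 = -13)
O(Y, m) = 2*Y*(1 + Y) (O(Y, m) = (1 + Y)*(2*Y) = 2*Y*(1 + Y))
J(E) = (12 + E)² (J(E) = (E + 12)*(E + 2*2*(1 + 2)) = (12 + E)*(E + 2*2*3) = (12 + E)*(E + 12) = (12 + E)*(12 + E) = (12 + E)²)
(107 + J(-6))*N(-8) = (107 + (144 + (-6)² + 24*(-6)))*(-13) = (107 + (144 + 36 - 144))*(-13) = (107 + 36)*(-13) = 143*(-13) = -1859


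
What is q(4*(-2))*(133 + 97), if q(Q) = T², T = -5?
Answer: 5750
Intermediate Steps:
q(Q) = 25 (q(Q) = (-5)² = 25)
q(4*(-2))*(133 + 97) = 25*(133 + 97) = 25*230 = 5750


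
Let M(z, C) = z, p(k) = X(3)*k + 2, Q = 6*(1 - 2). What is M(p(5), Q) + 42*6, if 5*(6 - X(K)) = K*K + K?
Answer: 272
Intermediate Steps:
Q = -6 (Q = 6*(-1) = -6)
X(K) = 6 - K/5 - K²/5 (X(K) = 6 - (K*K + K)/5 = 6 - (K² + K)/5 = 6 - (K + K²)/5 = 6 + (-K/5 - K²/5) = 6 - K/5 - K²/5)
p(k) = 2 + 18*k/5 (p(k) = (6 - ⅕*3 - ⅕*3²)*k + 2 = (6 - ⅗ - ⅕*9)*k + 2 = (6 - ⅗ - 9/5)*k + 2 = 18*k/5 + 2 = 2 + 18*k/5)
M(p(5), Q) + 42*6 = (2 + (18/5)*5) + 42*6 = (2 + 18) + 252 = 20 + 252 = 272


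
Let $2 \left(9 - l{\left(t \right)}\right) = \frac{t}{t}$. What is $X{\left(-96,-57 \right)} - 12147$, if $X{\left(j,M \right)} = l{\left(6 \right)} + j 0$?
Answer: $- \frac{24277}{2} \approx -12139.0$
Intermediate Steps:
$l{\left(t \right)} = \frac{17}{2}$ ($l{\left(t \right)} = 9 - \frac{t \frac{1}{t}}{2} = 9 - \frac{1}{2} = \frac{17}{2}$)
$X{\left(j,M \right)} = \frac{17}{2}$ ($X{\left(j,M \right)} = \frac{17}{2} + j 0 = \frac{17}{2} + 0 = \frac{17}{2}$)
$X{\left(-96,-57 \right)} - 12147 = \frac{17}{2} - 12147 = - \frac{24277}{2}$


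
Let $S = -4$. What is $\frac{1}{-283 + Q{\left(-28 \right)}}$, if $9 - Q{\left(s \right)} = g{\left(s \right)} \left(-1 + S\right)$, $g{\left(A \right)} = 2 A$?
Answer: $- \frac{1}{554} \approx -0.0018051$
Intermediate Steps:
$Q{\left(s \right)} = 9 + 10 s$ ($Q{\left(s \right)} = 9 - 2 s \left(-1 - 4\right) = 9 - 2 s \left(-5\right) = 9 - - 10 s = 9 + 10 s$)
$\frac{1}{-283 + Q{\left(-28 \right)}} = \frac{1}{-283 + \left(9 + 10 \left(-28\right)\right)} = \frac{1}{-283 + \left(9 - 280\right)} = \frac{1}{-283 - 271} = \frac{1}{-554} = - \frac{1}{554}$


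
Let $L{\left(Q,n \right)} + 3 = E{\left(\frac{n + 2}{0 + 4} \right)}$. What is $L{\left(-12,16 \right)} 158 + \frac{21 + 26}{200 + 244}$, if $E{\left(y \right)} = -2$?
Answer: $- \frac{350713}{444} \approx -789.89$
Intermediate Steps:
$L{\left(Q,n \right)} = -5$ ($L{\left(Q,n \right)} = -3 - 2 = -5$)
$L{\left(-12,16 \right)} 158 + \frac{21 + 26}{200 + 244} = \left(-5\right) 158 + \frac{21 + 26}{200 + 244} = -790 + \frac{47}{444} = - \frac{350713}{444}$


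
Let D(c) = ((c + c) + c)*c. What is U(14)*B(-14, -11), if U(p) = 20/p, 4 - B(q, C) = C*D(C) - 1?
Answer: 39980/7 ≈ 5711.4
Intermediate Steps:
D(c) = 3*c**2 (D(c) = (2*c + c)*c = (3*c)*c = 3*c**2)
B(q, C) = 5 - 3*C**3 (B(q, C) = 4 - (C*(3*C**2) - 1) = 4 - (3*C**3 - 1) = 4 - (-1 + 3*C**3) = 4 + (1 - 3*C**3) = 5 - 3*C**3)
U(14)*B(-14, -11) = (20/14)*(5 - 3*(-11)**3) = (20*(1/14))*(5 - 3*(-1331)) = 10*(5 + 3993)/7 = (10/7)*3998 = 39980/7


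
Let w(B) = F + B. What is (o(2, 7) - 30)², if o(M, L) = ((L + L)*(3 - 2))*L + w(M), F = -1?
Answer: 4761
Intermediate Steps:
w(B) = -1 + B
o(M, L) = -1 + M + 2*L² (o(M, L) = ((L + L)*(3 - 2))*L + (-1 + M) = ((2*L)*1)*L + (-1 + M) = (2*L)*L + (-1 + M) = 2*L² + (-1 + M) = -1 + M + 2*L²)
(o(2, 7) - 30)² = ((-1 + 2 + 2*7²) - 30)² = ((-1 + 2 + 2*49) - 30)² = ((-1 + 2 + 98) - 30)² = (99 - 30)² = 69² = 4761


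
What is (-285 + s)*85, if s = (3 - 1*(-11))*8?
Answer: -14705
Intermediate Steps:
s = 112 (s = (3 + 11)*8 = 14*8 = 112)
(-285 + s)*85 = (-285 + 112)*85 = -173*85 = -14705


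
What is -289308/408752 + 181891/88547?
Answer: 12182738639/9048440836 ≈ 1.3464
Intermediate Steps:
-289308/408752 + 181891/88547 = -289308*1/408752 + 181891*(1/88547) = -72327/102188 + 181891/88547 = 12182738639/9048440836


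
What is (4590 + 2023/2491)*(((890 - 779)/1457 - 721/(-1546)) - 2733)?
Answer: -70385904638837899/5611032302 ≈ -1.2544e+7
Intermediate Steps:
(4590 + 2023/2491)*(((890 - 779)/1457 - 721/(-1546)) - 2733) = (4590 + 2023*(1/2491))*((111*(1/1457) - 721*(-1/1546)) - 2733) = (4590 + 2023/2491)*((111/1457 + 721/1546) - 2733) = 11435713*(1222103/2252522 - 2733)/2491 = (11435713/2491)*(-6154920523/2252522) = -70385904638837899/5611032302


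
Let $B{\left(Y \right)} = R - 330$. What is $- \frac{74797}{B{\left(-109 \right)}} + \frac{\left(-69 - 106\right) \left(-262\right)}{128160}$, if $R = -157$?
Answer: $\frac{960831247}{6241392} \approx 153.95$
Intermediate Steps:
$B{\left(Y \right)} = -487$ ($B{\left(Y \right)} = -157 - 330 = -487$)
$- \frac{74797}{B{\left(-109 \right)}} + \frac{\left(-69 - 106\right) \left(-262\right)}{128160} = - \frac{74797}{-487} + \frac{\left(-69 - 106\right) \left(-262\right)}{128160} = \left(-74797\right) \left(- \frac{1}{487}\right) + \left(-175\right) \left(-262\right) \frac{1}{128160} = \frac{74797}{487} + 45850 \cdot \frac{1}{128160} = \frac{74797}{487} + \frac{4585}{12816} = \frac{960831247}{6241392}$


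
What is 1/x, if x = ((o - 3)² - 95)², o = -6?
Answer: 1/196 ≈ 0.0051020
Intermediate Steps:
x = 196 (x = ((-6 - 3)² - 95)² = ((-9)² - 95)² = (81 - 95)² = (-14)² = 196)
1/x = 1/196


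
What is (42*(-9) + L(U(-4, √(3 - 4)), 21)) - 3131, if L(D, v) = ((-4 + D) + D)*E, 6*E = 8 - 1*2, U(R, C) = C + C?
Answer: -3513 + 4*I ≈ -3513.0 + 4.0*I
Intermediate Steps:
U(R, C) = 2*C
E = 1 (E = (8 - 1*2)/6 = (8 - 2)/6 = (⅙)*6 = 1)
L(D, v) = -4 + 2*D (L(D, v) = ((-4 + D) + D)*1 = (-4 + 2*D)*1 = -4 + 2*D)
(42*(-9) + L(U(-4, √(3 - 4)), 21)) - 3131 = (42*(-9) + (-4 + 2*(2*√(3 - 4)))) - 3131 = (-378 + (-4 + 2*(2*√(-1)))) - 3131 = (-378 + (-4 + 2*(2*I))) - 3131 = (-378 + (-4 + 4*I)) - 3131 = (-382 + 4*I) - 3131 = -3513 + 4*I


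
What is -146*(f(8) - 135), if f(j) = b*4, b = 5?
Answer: 16790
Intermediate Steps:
f(j) = 20 (f(j) = 5*4 = 20)
-146*(f(8) - 135) = -146*(20 - 135) = -146*(-115) = 16790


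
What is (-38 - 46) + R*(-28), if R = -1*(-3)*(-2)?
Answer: 84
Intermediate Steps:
R = -6 (R = 3*(-2) = -6)
(-38 - 46) + R*(-28) = (-38 - 46) - 6*(-28) = -84 + 168 = 84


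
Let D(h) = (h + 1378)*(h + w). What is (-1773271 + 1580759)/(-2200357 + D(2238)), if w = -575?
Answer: -192512/3813051 ≈ -0.050488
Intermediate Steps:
D(h) = (-575 + h)*(1378 + h) (D(h) = (h + 1378)*(h - 575) = (1378 + h)*(-575 + h) = (-575 + h)*(1378 + h))
(-1773271 + 1580759)/(-2200357 + D(2238)) = (-1773271 + 1580759)/(-2200357 + (-792350 + 2238² + 803*2238)) = -192512/(-2200357 + (-792350 + 5008644 + 1797114)) = -192512/(-2200357 + 6013408) = -192512/3813051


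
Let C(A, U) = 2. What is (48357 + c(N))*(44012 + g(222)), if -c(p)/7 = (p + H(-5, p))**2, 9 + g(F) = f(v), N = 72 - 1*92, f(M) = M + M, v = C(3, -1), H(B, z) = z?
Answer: 1635168099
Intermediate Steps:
v = 2
f(M) = 2*M
N = -20 (N = 72 - 92 = -20)
g(F) = -5 (g(F) = -9 + 2*2 = -9 + 4 = -5)
c(p) = -28*p**2 (c(p) = -7*(p + p)**2 = -7*4*p**2 = -28*p**2)
(48357 + c(N))*(44012 + g(222)) = (48357 - 28*(-20)**2)*(44012 - 5) = (48357 - 28*400)*44007 = (48357 - 11200)*44007 = 37157*44007 = 1635168099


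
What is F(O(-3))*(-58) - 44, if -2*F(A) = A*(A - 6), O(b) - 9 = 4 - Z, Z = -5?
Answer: 6220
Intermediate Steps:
O(b) = 18 (O(b) = 9 + (4 - 1*(-5)) = 9 + (4 + 5) = 9 + 9 = 18)
F(A) = -A*(-6 + A)/2 (F(A) = -A*(A - 6)/2 = -A*(-6 + A)/2)
F(O(-3))*(-58) - 44 = ((1/2)*18*(6 - 1*18))*(-58) - 44 = ((1/2)*18*(6 - 18))*(-58) - 44 = ((1/2)*18*(-12))*(-58) - 44 = -108*(-58) - 44 = 6264 - 44 = 6220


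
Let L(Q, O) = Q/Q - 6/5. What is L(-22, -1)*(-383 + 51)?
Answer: 332/5 ≈ 66.400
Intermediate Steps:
L(Q, O) = -⅕ (L(Q, O) = 1 - 6*⅕ = 1 - 6/5 = -⅕)
L(-22, -1)*(-383 + 51) = -(-383 + 51)/5 = -⅕*(-332) = 332/5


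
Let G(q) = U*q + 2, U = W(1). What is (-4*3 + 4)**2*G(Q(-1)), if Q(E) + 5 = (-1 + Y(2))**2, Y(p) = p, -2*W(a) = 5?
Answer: 768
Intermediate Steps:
W(a) = -5/2 (W(a) = -1/2*5 = -5/2)
U = -5/2 ≈ -2.5000
Q(E) = -4 (Q(E) = -5 + (-1 + 2)**2 = -5 + 1**2 = -5 + 1 = -4)
G(q) = 2 - 5*q/2 (G(q) = -5*q/2 + 2 = 2 - 5*q/2)
(-4*3 + 4)**2*G(Q(-1)) = (-4*3 + 4)**2*(2 - 5/2*(-4)) = (-12 + 4)**2*(2 + 10) = (-8)**2*12 = 64*12 = 768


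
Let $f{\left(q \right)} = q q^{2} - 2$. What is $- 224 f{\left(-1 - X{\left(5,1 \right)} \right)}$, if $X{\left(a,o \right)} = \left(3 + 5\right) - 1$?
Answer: $115136$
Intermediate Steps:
$X{\left(a,o \right)} = 7$ ($X{\left(a,o \right)} = 8 - 1 = 7$)
$f{\left(q \right)} = -2 + q^{3}$ ($f{\left(q \right)} = q^{3} - 2 = -2 + q^{3}$)
$- 224 f{\left(-1 - X{\left(5,1 \right)} \right)} = - 224 \left(-2 + \left(-1 - 7\right)^{3}\right) = - 224 \left(-2 + \left(-8\right)^{3}\right) = - 224 \left(-2 - 512\right) = \left(-224\right) \left(-514\right) = 115136$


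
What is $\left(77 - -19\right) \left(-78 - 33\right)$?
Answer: $-10656$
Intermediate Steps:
$\left(77 - -19\right) \left(-78 - 33\right) = \left(77 + 19\right) \left(-111\right) = 96 \left(-111\right) = -10656$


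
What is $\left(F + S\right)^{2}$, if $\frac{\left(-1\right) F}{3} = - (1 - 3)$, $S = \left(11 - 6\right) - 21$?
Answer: $484$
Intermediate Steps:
$S = -16$ ($S = 5 - 21 = -16$)
$F = -6$ ($F = - 3 \left(- (1 - 3)\right) = - 3 \left(\left(-1\right) \left(-2\right)\right) = \left(-3\right) 2 = -6$)
$\left(F + S\right)^{2} = \left(-6 - 16\right)^{2} = \left(-22\right)^{2} = 484$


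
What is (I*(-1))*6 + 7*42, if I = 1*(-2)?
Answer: 306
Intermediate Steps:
I = -2
(I*(-1))*6 + 7*42 = -2*(-1)*6 + 7*42 = 2*6 + 294 = 12 + 294 = 306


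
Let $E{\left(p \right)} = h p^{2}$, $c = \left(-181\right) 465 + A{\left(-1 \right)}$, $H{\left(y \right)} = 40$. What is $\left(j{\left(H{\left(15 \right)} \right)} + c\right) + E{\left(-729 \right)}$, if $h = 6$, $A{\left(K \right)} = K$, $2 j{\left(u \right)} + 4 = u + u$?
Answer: $3104518$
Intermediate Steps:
$j{\left(u \right)} = -2 + u$ ($j{\left(u \right)} = -2 + \frac{u + u}{2} = -2 + \frac{2 u}{2} = -2 + u$)
$c = -84166$ ($c = \left(-181\right) 465 - 1 = -84165 - 1 = -84166$)
$E{\left(p \right)} = 6 p^{2}$
$\left(j{\left(H{\left(15 \right)} \right)} + c\right) + E{\left(-729 \right)} = \left(\left(-2 + 40\right) - 84166\right) + 6 \left(-729\right)^{2} = \left(38 - 84166\right) + 6 \cdot 531441 = -84128 + 3188646 = 3104518$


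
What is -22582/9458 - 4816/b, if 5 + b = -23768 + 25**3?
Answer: -2472293/1376139 ≈ -1.7965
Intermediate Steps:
b = -8148 (b = -5 + (-23768 + 25**3) = -5 + (-23768 + 15625) = -5 - 8143 = -8148)
-22582/9458 - 4816/b = -22582/9458 - 4816/(-8148) = -22582*1/9458 - 4816*(-1/8148) = -11291/4729 + 172/291 = -2472293/1376139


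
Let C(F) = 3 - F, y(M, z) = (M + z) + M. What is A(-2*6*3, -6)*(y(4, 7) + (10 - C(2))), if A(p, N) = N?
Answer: -144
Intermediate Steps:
y(M, z) = z + 2*M
A(-2*6*3, -6)*(y(4, 7) + (10 - C(2))) = -6*((7 + 2*4) + (10 - (3 - 1*2))) = -6*((7 + 8) + (10 - (3 - 2))) = -6*(15 + (10 - 1*1)) = -6*(15 + (10 - 1)) = -6*(15 + 9) = -6*24 = -144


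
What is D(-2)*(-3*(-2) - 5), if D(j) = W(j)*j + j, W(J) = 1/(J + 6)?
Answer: -5/2 ≈ -2.5000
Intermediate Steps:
W(J) = 1/(6 + J)
D(j) = j + j/(6 + j) (D(j) = j/(6 + j) + j = j + j/(6 + j))
D(-2)*(-3*(-2) - 5) = (-2*(7 - 2)/(6 - 2))*(-3*(-2) - 5) = (-2*5/4)*(6 - 5) = -2*¼*5*1 = -5/2*1 = -5/2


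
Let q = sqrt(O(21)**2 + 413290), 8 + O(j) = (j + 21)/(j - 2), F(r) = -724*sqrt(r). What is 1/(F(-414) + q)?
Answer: 19/(sqrt(149209790) - 41268*I*sqrt(46)) ≈ 2.9569e-6 + 6.7754e-5*I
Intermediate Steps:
O(j) = -8 + (21 + j)/(-2 + j) (O(j) = -8 + (j + 21)/(j - 2) = -8 + (21 + j)/(-2 + j))
q = sqrt(149209790)/19 (q = sqrt(((37 - 7*21)/(-2 + 21))**2 + 413290) = sqrt(((37 - 147)/19)**2 + 413290) = sqrt(((1/19)*(-110))**2 + 413290) = sqrt((-110/19)**2 + 413290) = sqrt(12100/361 + 413290) = sqrt(149209790/361) = sqrt(149209790)/19 ≈ 642.90)
1/(F(-414) + q) = 1/(-2172*I*sqrt(46) + sqrt(149209790)/19) = 1/(sqrt(149209790)/19 - 2172*I*sqrt(46))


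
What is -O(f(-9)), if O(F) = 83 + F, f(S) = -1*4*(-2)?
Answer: -91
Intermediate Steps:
f(S) = 8 (f(S) = -4*(-2) = 8)
-O(f(-9)) = -(83 + 8) = -1*91 = -91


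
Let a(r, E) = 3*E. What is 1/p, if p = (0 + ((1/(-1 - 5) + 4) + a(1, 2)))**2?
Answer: 36/3481 ≈ 0.010342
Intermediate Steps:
p = 3481/36 (p = (0 + ((1/(-1 - 5) + 4) + 3*2))**2 = (0 + ((1/(-6) + 4) + 6))**2 = (0 + ((-1/6 + 4) + 6))**2 = (0 + (23/6 + 6))**2 = (0 + 59/6)**2 = (59/6)**2 = 3481/36 ≈ 96.694)
1/p = 1/(3481/36) = 36/3481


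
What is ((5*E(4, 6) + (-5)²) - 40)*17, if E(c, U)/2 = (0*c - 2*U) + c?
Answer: -1615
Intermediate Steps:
E(c, U) = -4*U + 2*c (E(c, U) = 2*((0*c - 2*U) + c) = 2*((0 - 2*U) + c) = 2*(-2*U + c) = 2*(c - 2*U) = -4*U + 2*c)
((5*E(4, 6) + (-5)²) - 40)*17 = ((5*(-4*6 + 2*4) + (-5)²) - 40)*17 = ((5*(-24 + 8) + 25) - 40)*17 = ((5*(-16) + 25) - 40)*17 = ((-80 + 25) - 40)*17 = (-55 - 40)*17 = -95*17 = -1615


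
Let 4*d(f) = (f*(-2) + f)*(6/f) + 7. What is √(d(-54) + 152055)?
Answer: √608221/2 ≈ 389.94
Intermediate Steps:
d(f) = ¼ (d(f) = ((f*(-2) + f)*(6/f) + 7)/4 = ((-2*f + f)*(6/f) + 7)/4 = ((-f)*(6/f) + 7)/4 = (-6 + 7)/4 = (¼)*1 = ¼)
√(d(-54) + 152055) = √(¼ + 152055) = √(608221/4) = √608221/2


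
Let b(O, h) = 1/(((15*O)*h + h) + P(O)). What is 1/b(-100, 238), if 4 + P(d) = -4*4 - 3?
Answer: -356785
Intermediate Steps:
P(d) = -23 (P(d) = -4 + (-4*4 - 3) = -4 + (-16 - 3) = -4 - 19 = -23)
b(O, h) = 1/(-23 + h + 15*O*h) (b(O, h) = 1/(((15*O)*h + h) - 23) = 1/((15*O*h + h) - 23) = 1/((h + 15*O*h) - 23) = 1/(-23 + h + 15*O*h))
1/b(-100, 238) = 1/(1/(-23 + 238 + 15*(-100)*238)) = 1/(1/(-23 + 238 - 357000)) = 1/(1/(-356785)) = 1/(-1/356785) = -356785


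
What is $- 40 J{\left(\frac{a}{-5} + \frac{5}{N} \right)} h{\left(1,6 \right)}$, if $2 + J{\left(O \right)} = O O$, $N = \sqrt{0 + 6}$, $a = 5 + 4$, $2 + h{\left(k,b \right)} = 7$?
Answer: $- \frac{3244}{3} + 600 \sqrt{6} \approx 388.36$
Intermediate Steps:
$h{\left(k,b \right)} = 5$ ($h{\left(k,b \right)} = -2 + 7 = 5$)
$a = 9$
$N = \sqrt{6} \approx 2.4495$
$J{\left(O \right)} = -2 + O^{2}$ ($J{\left(O \right)} = -2 + O O = -2 + O^{2}$)
$- 40 J{\left(\frac{a}{-5} + \frac{5}{N} \right)} h{\left(1,6 \right)} = - 40 \left(-2 + \left(\frac{9}{-5} + \frac{5}{\sqrt{6}}\right)^{2}\right) 5 = - 40 \left(-2 + \left(9 \left(- \frac{1}{5}\right) + 5 \frac{\sqrt{6}}{6}\right)^{2}\right) 5 = - 40 \left(-2 + \left(- \frac{9}{5} + \frac{5 \sqrt{6}}{6}\right)^{2}\right) 5 = \left(80 - 40 \left(- \frac{9}{5} + \frac{5 \sqrt{6}}{6}\right)^{2}\right) 5 = 400 - 200 \left(- \frac{9}{5} + \frac{5 \sqrt{6}}{6}\right)^{2}$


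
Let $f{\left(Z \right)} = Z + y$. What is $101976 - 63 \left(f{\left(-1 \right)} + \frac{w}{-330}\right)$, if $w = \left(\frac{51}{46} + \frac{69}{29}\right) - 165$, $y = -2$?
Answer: $\frac{1362469773}{13340} \approx 1.0213 \cdot 10^{5}$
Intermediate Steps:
$f{\left(Z \right)} = -2 + Z$ ($f{\left(Z \right)} = Z - 2 = -2 + Z$)
$w = - \frac{215457}{1334}$ ($w = \left(51 \cdot \frac{1}{46} + 69 \cdot \frac{1}{29}\right) - 165 = \left(\frac{51}{46} + \frac{69}{29}\right) - 165 = \frac{4653}{1334} - 165 = - \frac{215457}{1334} \approx -161.51$)
$101976 - 63 \left(f{\left(-1 \right)} + \frac{w}{-330}\right) = 101976 - 63 \left(\left(-2 - 1\right) - \frac{215457}{1334 \left(-330\right)}\right) = 101976 - 63 \left(-3 - - \frac{6529}{13340}\right) = 101976 - 63 \left(-3 + \frac{6529}{13340}\right) = 101976 - 63 \left(- \frac{33491}{13340}\right) = 101976 - - \frac{2109933}{13340} = 101976 + \frac{2109933}{13340} = \frac{1362469773}{13340}$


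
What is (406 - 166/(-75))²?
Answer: 937339456/5625 ≈ 1.6664e+5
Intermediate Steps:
(406 - 166/(-75))² = (406 - 166*(-1/75))² = (406 + 166/75)² = (30616/75)² = 937339456/5625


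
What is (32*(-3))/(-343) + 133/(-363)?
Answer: -10771/124509 ≈ -0.086508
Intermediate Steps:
(32*(-3))/(-343) + 133/(-363) = -96*(-1/343) + 133*(-1/363) = 96/343 - 133/363 = -10771/124509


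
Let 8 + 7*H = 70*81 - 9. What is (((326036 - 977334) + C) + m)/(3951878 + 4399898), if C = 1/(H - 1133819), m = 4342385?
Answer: 29274306283953/66238603598080 ≈ 0.44195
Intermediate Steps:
H = 5653/7 (H = -8/7 + (70*81 - 9)/7 = -8/7 + (5670 - 9)/7 = -8/7 + (1/7)*5661 = -8/7 + 5661/7 = 5653/7 ≈ 807.57)
C = -7/7931080 (C = 1/(5653/7 - 1133819) = 1/(-7931080/7) = -7/7931080 ≈ -8.8260e-7)
(((326036 - 977334) + C) + m)/(3951878 + 4399898) = (((326036 - 977334) - 7/7931080) + 4342385)/(3951878 + 4399898) = ((-651298 - 7/7931080) + 4342385)/8351776 = (-5165496541847/7931080 + 4342385)*(1/8351776) = (29274306283953/7931080)*(1/8351776) = 29274306283953/66238603598080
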